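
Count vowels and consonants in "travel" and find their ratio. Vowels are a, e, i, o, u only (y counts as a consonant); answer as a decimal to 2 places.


Word: "travel"
Vowels (a,e,i,o,u): 2
Consonants: 4
Ratio = 2/4
= 0.50


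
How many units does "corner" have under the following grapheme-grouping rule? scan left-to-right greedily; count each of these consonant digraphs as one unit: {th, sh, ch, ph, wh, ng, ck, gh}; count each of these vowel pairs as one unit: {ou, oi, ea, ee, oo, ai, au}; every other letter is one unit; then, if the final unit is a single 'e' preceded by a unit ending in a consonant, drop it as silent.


Word: "corner" (6 letters)
Left-to-right scan:
  (1) 'c' (letter)
  (2) 'o' (letter)
  (3) 'r' (letter)
  (4) 'n' (letter)
  (5) 'e' (letter)
  (6) 'r' (letter)
Units from scan: 6
Sound units = 6 units


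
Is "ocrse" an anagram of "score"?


Word 1: "score" → sorted: ceors
Word 2: "ocrse" → sorted: ceors
Same letters? ceors == ceors
Anagram = Yes


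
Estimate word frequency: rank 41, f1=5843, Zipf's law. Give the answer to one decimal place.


Zipf's law: f(r) = f(1) / r
f(1) = 5843
f(41) = 5843 / 41
= 142.5 occurrences


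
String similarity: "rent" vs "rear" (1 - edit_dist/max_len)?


Word 1: "rent" (length 4)
Word 2: "rear" (length 4)
One optimal edit sequence:
  1. keep 'r'
  2. keep 'e'
  3. substitute 'n' -> 'a'  (+1)
  4. substitute 't' -> 'r'  (+1)
Edit distance = 2
Max length = max(4, 4) = 4
Similarity = 1 - 2/4
= 0.5000


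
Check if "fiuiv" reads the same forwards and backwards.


Word: "fiuiv"
Reversed: "viuif"
Forward == Backward? fiuiv != viuif
Palindrome = No


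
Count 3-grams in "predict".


Word: "predict" (length 7)
Number of 3-grams = length - 3 + 1 = 7 - 3 + 1
= 5


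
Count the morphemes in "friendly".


Word: "friendly"
Morphemes: friend + -ly
Each morpheme carries meaning
= 2 morphemes


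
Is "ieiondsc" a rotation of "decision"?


Word: "decision", Candidate: "ieiondsc"
Method: check if candidate is substring of word+word
"decisiondecision" contains "ieiondsc"? No
Is rotation = No


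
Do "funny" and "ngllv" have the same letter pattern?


Pattern of "funny": [0, 1, 2, 2, 3]
Pattern of "ngllv": [0, 1, 2, 2, 3]
Patterns match
Same pattern = Yes


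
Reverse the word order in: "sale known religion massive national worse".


Original: "sale known religion massive national worse"
Words (1..n): sale | known | religion | massive | national | worse
Reversed (n..1): worse | national | massive | religion | known | sale
Result = "worse national massive religion known sale"


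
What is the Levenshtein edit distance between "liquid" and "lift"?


Word 1: "liquid" (length 6)
Word 2: "lift" (length 4)
One optimal edit sequence (insert/delete/substitute each cost 1):
  1. keep 'l'
  2. keep 'i'
  3. delete 'q'  (+1)
  4. delete 'u'  (+1)
  5. substitute 'i' -> 'f'  (+1)
  6. substitute 'd' -> 't'  (+1)
Total edit operations: 4
Edit distance = 4


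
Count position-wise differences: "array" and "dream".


Comparing character by character (same length = 5):
  Pos 0: 'a' vs 'd' !=
  Pos 1: 'r' vs 'r' =
  Pos 2: 'r' vs 'e' !=
  Pos 3: 'a' vs 'a' =
  Pos 4: 'y' vs 'm' !=
Hamming distance = 3


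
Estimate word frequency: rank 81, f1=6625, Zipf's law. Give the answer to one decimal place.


Zipf's law: f(r) = f(1) / r
f(1) = 6625
f(81) = 6625 / 81
= 81.8 occurrences


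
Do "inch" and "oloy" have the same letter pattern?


Pattern of "inch": [0, 1, 2, 3]
Pattern of "oloy": [0, 1, 0, 2]
Patterns do not match
Same pattern = No


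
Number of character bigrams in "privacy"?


Word: "privacy" (length 7)
Number of 2-grams = length - 2 + 1 = 7 - 2 + 1
= 6


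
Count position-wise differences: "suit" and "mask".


Comparing character by character (same length = 4):
  Pos 0: 's' vs 'm' !=
  Pos 1: 'u' vs 'a' !=
  Pos 2: 'i' vs 's' !=
  Pos 3: 't' vs 'k' !=
Hamming distance = 4


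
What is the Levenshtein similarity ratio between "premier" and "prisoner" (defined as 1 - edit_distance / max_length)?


Word 1: "premier" (length 7)
Word 2: "prisoner" (length 8)
One optimal edit sequence:
  1. keep 'p'
  2. keep 'r'
  3. insert 'i'  (+1)
  4. substitute 'e' -> 's'  (+1)
  5. substitute 'm' -> 'o'  (+1)
  6. substitute 'i' -> 'n'  (+1)
  7. keep 'e'
  8. keep 'r'
Edit distance = 4
Max length = max(7, 8) = 8
Similarity = 1 - 4/8
= 0.5000


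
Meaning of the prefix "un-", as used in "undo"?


Prefix: un-
As in: undo -> un- + do
Meaning = not / reverse


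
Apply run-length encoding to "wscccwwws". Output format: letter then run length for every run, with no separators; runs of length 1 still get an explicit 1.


String: "wscccwwws"
Scanning for consecutive runs:
  'w' x 1
  's' x 1
  'c' x 3
  'w' x 3
  's' x 1
RLE = "w1s1c3w3s1"


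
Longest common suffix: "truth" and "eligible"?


Word 1: "truth"
Word 2: "eligible"
Comparing from end:
  Pos -1: 'h' != 'e' (stop)
LCS = "" (length 0)


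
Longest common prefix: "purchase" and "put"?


Word 1: "purchase"
Word 2: "put"
Comparing from start:
  Pos 0: 'p' == 'p'
  Pos 1: 'u' == 'u'
  Pos 2: 'r' != 't' (stop)
LCP = "pu" (length 2)


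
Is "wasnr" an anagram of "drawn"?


Word 1: "drawn" → sorted: adnrw
Word 2: "wasnr" → sorted: anrsw
Same letters? adnrw != anrsw
Anagram = No


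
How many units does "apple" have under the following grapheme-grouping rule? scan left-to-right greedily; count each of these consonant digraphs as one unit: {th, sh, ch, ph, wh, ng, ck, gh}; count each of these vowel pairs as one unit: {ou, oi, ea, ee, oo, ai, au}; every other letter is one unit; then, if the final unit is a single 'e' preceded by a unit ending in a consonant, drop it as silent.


Word: "apple" (5 letters)
Left-to-right scan:
  [1] 'a' (letter)
  [2] 'p' (letter)
  [3] 'p' (letter)
  [4] 'l' (letter)
  [5] 'e' (letter)
Units from scan: 5
Final unit is 'e' after a consonant -> drop as silent (-1)
Sound units = 4 units


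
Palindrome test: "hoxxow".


Word: "hoxxow"
Reversed: "woxxoh"
Forward == Backward? hoxxow != woxxoh
Palindrome = No


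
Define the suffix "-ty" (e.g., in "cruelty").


Suffix: -ty
Example: cruelty = cruel + -ty
Meaning = quality of


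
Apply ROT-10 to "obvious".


Word: "obvious"
Shift: 10
Each letter → (letter + shift) mod 26:
  'o' (14) + 10 = 24 → 'y'
  'b' (1) + 10 = 11 → 'l'
  'v' (21) + 10 = 5 → 'f'
  'i' (8) + 10 = 18 → 's'
  'o' (14) + 10 = 24 → 'y'
  'u' (20) + 10 = 4 → 'e'
  's' (18) + 10 = 2 → 'c'
Result = "ylfsyec"


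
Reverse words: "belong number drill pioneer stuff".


Original: "belong number drill pioneer stuff"
Words (1..n): belong | number | drill | pioneer | stuff
Reversed (n..1): stuff | pioneer | drill | number | belong
Result = "stuff pioneer drill number belong"


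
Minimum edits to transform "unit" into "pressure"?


Word 1: "unit" (length 4)
Word 2: "pressure" (length 8)
One optimal edit sequence (insert/delete/substitute each cost 1):
  1. insert 'p'  (+1)
  2. insert 'r'  (+1)
  3. insert 'e'  (+1)
  4. insert 's'  (+1)
  5. substitute 'u' -> 's'  (+1)
  6. substitute 'n' -> 'u'  (+1)
  7. substitute 'i' -> 'r'  (+1)
  8. substitute 't' -> 'e'  (+1)
Total edit operations: 8
Edit distance = 8


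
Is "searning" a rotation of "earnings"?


Word: "earnings", Candidate: "searning"
Method: check if candidate is substring of word+word
"earningsearnings" contains "searning"? Yes
Is rotation = Yes


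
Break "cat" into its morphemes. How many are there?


Word: "cat"
Morphemes: cat
Each morpheme carries meaning
= 1 morpheme


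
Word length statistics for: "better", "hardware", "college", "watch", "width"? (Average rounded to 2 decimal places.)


Lengths: "better"=6, "hardware"=8, "college"=7, "watch"=5, "width"=5
Sum = 31, Count = 5
Average = 31/5 = 6.20
= avg=6.20, min=5, max=8


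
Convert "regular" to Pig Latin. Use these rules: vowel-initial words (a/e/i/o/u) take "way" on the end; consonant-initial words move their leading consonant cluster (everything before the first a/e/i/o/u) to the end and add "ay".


Word: "regular"
Starts with consonant(s) → move to end, add 'ay'
Consonant cluster: "r"
Pig Latin = "egularray"


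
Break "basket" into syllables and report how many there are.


Word: "basket"
Syllable breakdown: bas-ket
Counting: 2 parts
= 2 syllables


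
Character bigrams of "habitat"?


Word: "habitat" (length 7)
Number of bigrams = 7 - 2 + 1 = 6
  Position 0: "ha"
  Position 1: "ab"
  Position 2: "bi"
  Position 3: "it"
  Position 4: "ta"
  Position 5: "at"
Bigrams = "ha", "ab", "bi", "it", "ta", "at"


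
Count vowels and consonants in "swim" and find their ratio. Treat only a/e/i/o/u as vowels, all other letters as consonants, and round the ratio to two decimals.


Word: "swim"
Vowels (a,e,i,o,u): 1
Consonants: 3
Ratio = 1/3
= 0.33


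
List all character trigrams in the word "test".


Word: "test" (length 4)
Number of trigrams = 4 - 3 + 1 = 2
  Position 0: "tes"
  Position 1: "est"
Trigrams = "tes", "est"


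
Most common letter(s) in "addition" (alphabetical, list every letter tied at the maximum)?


Word: "addition"
Letter counts:
  'a': 1
  'd': 2
  'i': 2
  'n': 1
  'o': 1
  't': 1
Maximum count = 2
Most frequent = 'd', 'i' (2 times each)


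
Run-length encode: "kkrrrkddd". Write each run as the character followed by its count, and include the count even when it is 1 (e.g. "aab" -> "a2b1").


String: "kkrrrkddd"
Scanning for consecutive runs:
  'k' x 2
  'r' x 3
  'k' x 1
  'd' x 3
RLE = "k2r3k1d3"


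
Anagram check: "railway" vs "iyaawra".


Word 1: "railway" → sorted: aailrwy
Word 2: "iyaawra" → sorted: aaairwy
Same letters? aailrwy != aaairwy
Anagram = No


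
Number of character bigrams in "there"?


Word: "there" (length 5)
Number of 2-grams = length - 2 + 1 = 5 - 2 + 1
= 4


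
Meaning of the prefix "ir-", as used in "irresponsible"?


Prefix: ir-
As in: irresponsible -> ir- + responsible
Meaning = not


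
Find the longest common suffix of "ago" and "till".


Word 1: "ago"
Word 2: "till"
Comparing from end:
  Pos -1: 'o' != 'l' (stop)
LCS = "" (length 0)


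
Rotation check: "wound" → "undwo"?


Word: "wound", Candidate: "undwo"
Method: check if candidate is substring of word+word
"woundwound" contains "undwo"? Yes
Is rotation = Yes


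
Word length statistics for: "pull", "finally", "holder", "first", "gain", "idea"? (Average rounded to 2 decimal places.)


Lengths: "pull"=4, "finally"=7, "holder"=6, "first"=5, "gain"=4, "idea"=4
Sum = 30, Count = 6
Average = 30/6 = 5.00
= avg=5.00, min=4, max=7


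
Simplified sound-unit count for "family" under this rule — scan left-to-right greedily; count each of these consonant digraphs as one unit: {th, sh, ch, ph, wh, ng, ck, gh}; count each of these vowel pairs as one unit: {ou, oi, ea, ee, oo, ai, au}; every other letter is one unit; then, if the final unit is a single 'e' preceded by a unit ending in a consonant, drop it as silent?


Word: "family" (6 letters)
Left-to-right scan:
  1. 'f' (letter)
  2. 'a' (letter)
  3. 'm' (letter)
  4. 'i' (letter)
  5. 'l' (letter)
  6. 'y' (letter)
Units from scan: 6
Sound units = 6 units


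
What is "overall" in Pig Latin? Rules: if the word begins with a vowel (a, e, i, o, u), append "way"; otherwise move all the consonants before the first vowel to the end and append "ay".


Word: "overall"
Starts with vowel → add 'way'
Pig Latin = "overallway"


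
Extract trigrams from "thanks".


Word: "thanks" (length 6)
Number of trigrams = 6 - 3 + 1 = 4
  Position 0: "tha"
  Position 1: "han"
  Position 2: "ank"
  Position 3: "nks"
Trigrams = "tha", "han", "ank", "nks"


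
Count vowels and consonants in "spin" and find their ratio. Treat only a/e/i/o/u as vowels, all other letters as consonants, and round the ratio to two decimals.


Word: "spin"
Vowels (a,e,i,o,u): 1
Consonants: 3
Ratio = 1/3
= 0.33


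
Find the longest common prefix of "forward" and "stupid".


Word 1: "forward"
Word 2: "stupid"
Comparing from start:
  Pos 0: 'f' != 's' (stop)
LCP = "" (length 0)


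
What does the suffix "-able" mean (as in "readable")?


Suffix: -able
Example: readable (read + -able)
Meaning = capable of


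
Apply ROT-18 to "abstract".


Word: "abstract"
Shift: 18
Each letter → (letter + shift) mod 26:
  'a' (0) + 18 = 18 → 's'
  'b' (1) + 18 = 19 → 't'
  's' (18) + 18 = 10 → 'k'
  't' (19) + 18 = 11 → 'l'
  'r' (17) + 18 = 9 → 'j'
  'a' (0) + 18 = 18 → 's'
  'c' (2) + 18 = 20 → 'u'
  't' (19) + 18 = 11 → 'l'
Result = "stkljsul"


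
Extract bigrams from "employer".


Word: "employer" (length 8)
Number of bigrams = 8 - 2 + 1 = 7
  Position 0: "em"
  Position 1: "mp"
  Position 2: "pl"
  Position 3: "lo"
  Position 4: "oy"
  Position 5: "ye"
  Position 6: "er"
Bigrams = "em", "mp", "pl", "lo", "oy", "ye", "er"


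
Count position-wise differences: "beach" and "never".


Comparing character by character (same length = 5):
  Pos 0: 'b' vs 'n' !=
  Pos 1: 'e' vs 'e' =
  Pos 2: 'a' vs 'v' !=
  Pos 3: 'c' vs 'e' !=
  Pos 4: 'h' vs 'r' !=
Hamming distance = 4


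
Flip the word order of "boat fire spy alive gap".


Original: "boat fire spy alive gap"
Words (1..n): boat | fire | spy | alive | gap
Reversed (n..1): gap | alive | spy | fire | boat
Result = "gap alive spy fire boat"


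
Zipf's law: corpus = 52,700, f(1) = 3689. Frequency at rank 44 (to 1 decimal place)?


Zipf's law: f(r) = f(1) / r
f(1) = 3689
f(44) = 3689 / 44
= 83.8 occurrences


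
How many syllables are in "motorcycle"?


Word: "motorcycle"
Syllable breakdown: mo | tor | cy | cle
Counting: 4 parts
= 4 syllables


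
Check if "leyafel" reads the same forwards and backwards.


Word: "leyafel"
Reversed: "lefayel"
Forward == Backward? leyafel != lefayel
Palindrome = No


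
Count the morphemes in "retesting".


Word: "retesting"
Morphemes: re- + test + -ing
Each morpheme carries meaning
= 3 morphemes


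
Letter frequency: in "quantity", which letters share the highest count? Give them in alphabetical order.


Word: "quantity"
Letter counts:
  'a': 1
  'i': 1
  'n': 1
  'q': 1
  't': 2
  'u': 1
  'y': 1
Maximum count = 2
Most frequent = 't' (2 times each)


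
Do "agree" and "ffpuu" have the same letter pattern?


Pattern of "agree": [0, 1, 2, 3, 3]
Pattern of "ffpuu": [0, 0, 1, 2, 2]
Patterns do not match
Same pattern = No


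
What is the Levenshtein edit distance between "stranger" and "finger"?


Word 1: "stranger" (length 8)
Word 2: "finger" (length 6)
One optimal edit sequence (insert/delete/substitute each cost 1):
  1. delete 's'  (+1)
  2. delete 't'  (+1)
  3. substitute 'r' -> 'f'  (+1)
  4. substitute 'a' -> 'i'  (+1)
  5. keep 'n'
  6. keep 'g'
  7. keep 'e'
  8. keep 'r'
Total edit operations: 4
Edit distance = 4


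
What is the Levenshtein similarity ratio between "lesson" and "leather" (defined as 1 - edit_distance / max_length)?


Word 1: "lesson" (length 6)
Word 2: "leather" (length 7)
One optimal edit sequence:
  1. keep 'l'
  2. keep 'e'
  3. insert 'a'  (+1)
  4. substitute 's' -> 't'  (+1)
  5. substitute 's' -> 'h'  (+1)
  6. substitute 'o' -> 'e'  (+1)
  7. substitute 'n' -> 'r'  (+1)
Edit distance = 5
Max length = max(6, 7) = 7
Similarity = 1 - 5/7
= 0.2857


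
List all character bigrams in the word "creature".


Word: "creature" (length 8)
Number of bigrams = 8 - 2 + 1 = 7
  Position 0: "cr"
  Position 1: "re"
  Position 2: "ea"
  Position 3: "at"
  Position 4: "tu"
  Position 5: "ur"
  Position 6: "re"
Bigrams = "cr", "re", "ea", "at", "tu", "ur", "re"


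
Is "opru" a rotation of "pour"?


Word: "pour", Candidate: "opru"
Method: check if candidate is substring of word+word
"pourpour" contains "opru"? No
Is rotation = No


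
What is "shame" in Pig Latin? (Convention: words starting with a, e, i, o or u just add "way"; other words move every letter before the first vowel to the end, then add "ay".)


Word: "shame"
Starts with consonant(s) → move to end, add 'ay'
Consonant cluster: "sh"
Pig Latin = "ameshay"


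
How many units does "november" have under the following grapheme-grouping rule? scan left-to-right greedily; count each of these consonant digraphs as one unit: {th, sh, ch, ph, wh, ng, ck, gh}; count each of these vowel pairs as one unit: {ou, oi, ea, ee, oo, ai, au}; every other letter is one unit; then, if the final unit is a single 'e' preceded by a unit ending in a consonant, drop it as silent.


Word: "november" (8 letters)
Left-to-right scan:
  1. 'n' (letter)
  2. 'o' (letter)
  3. 'v' (letter)
  4. 'e' (letter)
  5. 'm' (letter)
  6. 'b' (letter)
  7. 'e' (letter)
  8. 'r' (letter)
Units from scan: 8
Sound units = 8 units


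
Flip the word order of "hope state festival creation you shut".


Original: "hope state festival creation you shut"
Words (1..n): hope | state | festival | creation | you | shut
Reversed (n..1): shut | you | creation | festival | state | hope
Result = "shut you creation festival state hope"


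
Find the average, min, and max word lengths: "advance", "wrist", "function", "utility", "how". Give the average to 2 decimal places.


Lengths: "advance"=7, "wrist"=5, "function"=8, "utility"=7, "how"=3
Sum = 30, Count = 5
Average = 30/5 = 6.00
= avg=6.00, min=3, max=8


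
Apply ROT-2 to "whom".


Word: "whom"
Shift: 2
Each letter → (letter + shift) mod 26:
  'w' (22) + 2 = 24 → 'y'
  'h' (7) + 2 = 9 → 'j'
  'o' (14) + 2 = 16 → 'q'
  'm' (12) + 2 = 14 → 'o'
Result = "yjqo"


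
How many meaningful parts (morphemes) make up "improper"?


Word: "improper"
Morphemes: im- | proper
Each morpheme carries meaning
= 2 morphemes


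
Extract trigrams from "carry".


Word: "carry" (length 5)
Number of trigrams = 5 - 3 + 1 = 3
  Position 0: "car"
  Position 1: "arr"
  Position 2: "rry"
Trigrams = "car", "arr", "rry"


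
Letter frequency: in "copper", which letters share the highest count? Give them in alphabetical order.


Word: "copper"
Letter counts:
  'c': 1
  'e': 1
  'o': 1
  'p': 2
  'r': 1
Maximum count = 2
Most frequent = 'p' (2 times each)


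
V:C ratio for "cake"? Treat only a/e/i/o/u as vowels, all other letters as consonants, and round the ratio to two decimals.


Word: "cake"
Vowels (a,e,i,o,u): 2
Consonants: 2
Ratio = 2/2
= 1.00


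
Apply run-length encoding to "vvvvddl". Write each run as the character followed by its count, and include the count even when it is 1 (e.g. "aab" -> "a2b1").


String: "vvvvddl"
Scanning for consecutive runs:
  'v' x 4
  'd' x 2
  'l' x 1
RLE = "v4d2l1"


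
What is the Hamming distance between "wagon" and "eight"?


Comparing character by character (same length = 5):
  Pos 0: 'w' vs 'e' !=
  Pos 1: 'a' vs 'i' !=
  Pos 2: 'g' vs 'g' =
  Pos 3: 'o' vs 'h' !=
  Pos 4: 'n' vs 't' !=
Hamming distance = 4


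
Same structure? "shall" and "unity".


Pattern of "shall": [0, 1, 2, 3, 3]
Pattern of "unity": [0, 1, 2, 3, 4]
Patterns do not match
Same pattern = No


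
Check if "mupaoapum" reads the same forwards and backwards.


Word: "mupaoapum"
Reversed: "mupaoapum"
Forward == Backward? mupaoapum == mupaoapum
Palindrome = Yes


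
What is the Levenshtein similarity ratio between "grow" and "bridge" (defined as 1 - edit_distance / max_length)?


Word 1: "grow" (length 4)
Word 2: "bridge" (length 6)
One optimal edit sequence:
  1. substitute 'g' -> 'b'  (+1)
  2. keep 'r'
  3. insert 'i'  (+1)
  4. insert 'd'  (+1)
  5. substitute 'o' -> 'g'  (+1)
  6. substitute 'w' -> 'e'  (+1)
Edit distance = 5
Max length = max(4, 6) = 6
Similarity = 1 - 5/6
= 0.1667


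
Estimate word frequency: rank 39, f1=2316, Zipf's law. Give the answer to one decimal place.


Zipf's law: f(r) = f(1) / r
f(1) = 2316
f(39) = 2316 / 39
= 59.4 occurrences


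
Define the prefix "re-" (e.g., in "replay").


Prefix: re-
Example: replay (re- + play)
Meaning = again


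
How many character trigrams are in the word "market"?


Word: "market" (length 6)
Number of 3-grams = length - 3 + 1 = 6 - 3 + 1
= 4


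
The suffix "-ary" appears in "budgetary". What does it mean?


Suffix: -ary
Example: budgetary (budget + -ary)
Meaning = relating to


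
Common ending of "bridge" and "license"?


Word 1: "bridge"
Word 2: "license"
Comparing from end:
  Pos -1: 'e' == 'e'
  Pos -2: 'g' != 's' (stop)
LCS = "e" (length 1)


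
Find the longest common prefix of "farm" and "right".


Word 1: "farm"
Word 2: "right"
Comparing from start:
  Pos 0: 'f' != 'r' (stop)
LCP = "" (length 0)


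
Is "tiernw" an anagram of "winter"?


Word 1: "winter" → sorted: einrtw
Word 2: "tiernw" → sorted: einrtw
Same letters? einrtw == einrtw
Anagram = Yes


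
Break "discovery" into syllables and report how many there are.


Word: "discovery"
Syllable breakdown: dis-cov-er-y
Counting: 4 parts
= 4 syllables


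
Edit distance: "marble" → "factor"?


Word 1: "marble" (length 6)
Word 2: "factor" (length 6)
One optimal edit sequence (insert/delete/substitute each cost 1):
  1. substitute 'm' -> 'f'  (+1)
  2. keep 'a'
  3. substitute 'r' -> 'c'  (+1)
  4. substitute 'b' -> 't'  (+1)
  5. substitute 'l' -> 'o'  (+1)
  6. substitute 'e' -> 'r'  (+1)
Total edit operations: 5
Edit distance = 5


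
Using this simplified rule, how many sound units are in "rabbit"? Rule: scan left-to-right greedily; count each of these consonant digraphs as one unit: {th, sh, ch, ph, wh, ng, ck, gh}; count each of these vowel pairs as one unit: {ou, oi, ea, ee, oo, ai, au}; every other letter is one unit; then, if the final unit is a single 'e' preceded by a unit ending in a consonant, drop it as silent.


Word: "rabbit" (6 letters)
Left-to-right scan:
  (1) 'r' (letter)
  (2) 'a' (letter)
  (3) 'b' (letter)
  (4) 'b' (letter)
  (5) 'i' (letter)
  (6) 't' (letter)
Units from scan: 6
Sound units = 6 units


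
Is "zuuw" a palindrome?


Word: "zuuw"
Reversed: "wuuz"
Forward == Backward? zuuw != wuuz
Palindrome = No


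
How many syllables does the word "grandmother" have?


Word: "grandmother"
Syllable breakdown: grand | moth | er
Counting: 3 parts
= 3 syllables


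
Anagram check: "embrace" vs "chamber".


Word 1: "embrace" → sorted: abceemr
Word 2: "chamber" → sorted: abcehmr
Same letters? abceemr != abcehmr
Anagram = No


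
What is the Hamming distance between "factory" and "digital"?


Comparing character by character (same length = 7):
  Pos 0: 'f' vs 'd' !=
  Pos 1: 'a' vs 'i' !=
  Pos 2: 'c' vs 'g' !=
  Pos 3: 't' vs 'i' !=
  Pos 4: 'o' vs 't' !=
  Pos 5: 'r' vs 'a' !=
  Pos 6: 'y' vs 'l' !=
Hamming distance = 7


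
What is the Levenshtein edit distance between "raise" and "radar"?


Word 1: "raise" (length 5)
Word 2: "radar" (length 5)
One optimal edit sequence (insert/delete/substitute each cost 1):
  1. keep 'r'
  2. keep 'a'
  3. substitute 'i' -> 'd'  (+1)
  4. substitute 's' -> 'a'  (+1)
  5. substitute 'e' -> 'r'  (+1)
Total edit operations: 3
Edit distance = 3


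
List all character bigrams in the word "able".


Word: "able" (length 4)
Number of bigrams = 4 - 2 + 1 = 3
  Position 0: "ab"
  Position 1: "bl"
  Position 2: "le"
Bigrams = "ab", "bl", "le"


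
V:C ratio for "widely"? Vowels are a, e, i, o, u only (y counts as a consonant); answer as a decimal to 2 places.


Word: "widely"
Vowels (a,e,i,o,u): 2
Consonants: 4
Ratio = 2/4
= 0.50


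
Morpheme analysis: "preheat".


Word: "preheat"
Morphemes: pre- / heat
Each morpheme carries meaning
= 2 morphemes


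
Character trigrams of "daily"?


Word: "daily" (length 5)
Number of trigrams = 5 - 3 + 1 = 3
  Position 0: "dai"
  Position 1: "ail"
  Position 2: "ily"
Trigrams = "dai", "ail", "ily"


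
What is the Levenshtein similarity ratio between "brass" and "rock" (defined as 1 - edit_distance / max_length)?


Word 1: "brass" (length 5)
Word 2: "rock" (length 4)
One optimal edit sequence:
  1. delete 'b'  (+1)
  2. keep 'r'
  3. substitute 'a' -> 'o'  (+1)
  4. substitute 's' -> 'c'  (+1)
  5. substitute 's' -> 'k'  (+1)
Edit distance = 4
Max length = max(5, 4) = 5
Similarity = 1 - 4/5
= 0.2000


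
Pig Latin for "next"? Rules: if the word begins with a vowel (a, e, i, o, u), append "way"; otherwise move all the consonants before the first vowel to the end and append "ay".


Word: "next"
Starts with consonant(s) → move to end, add 'ay'
Consonant cluster: "n"
Pig Latin = "extnay"


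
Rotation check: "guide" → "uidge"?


Word: "guide", Candidate: "uidge"
Method: check if candidate is substring of word+word
"guideguide" contains "uidge"? No
Is rotation = No


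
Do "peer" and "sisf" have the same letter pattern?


Pattern of "peer": [0, 1, 1, 2]
Pattern of "sisf": [0, 1, 0, 2]
Patterns do not match
Same pattern = No


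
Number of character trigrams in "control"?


Word: "control" (length 7)
Number of 3-grams = length - 3 + 1 = 7 - 3 + 1
= 5


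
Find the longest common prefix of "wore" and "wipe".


Word 1: "wore"
Word 2: "wipe"
Comparing from start:
  Pos 0: 'w' == 'w'
  Pos 1: 'o' != 'i' (stop)
LCP = "w" (length 1)


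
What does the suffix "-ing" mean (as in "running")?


Suffix: -ing
Example: running (run + -ing, with a spelling change)
Meaning = present participle


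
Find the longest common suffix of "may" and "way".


Word 1: "may"
Word 2: "way"
Comparing from end:
  Pos -1: 'y' == 'y'
  Pos -2: 'a' == 'a'
  Pos -3: 'm' != 'w' (stop)
LCS = "ay" (length 2)


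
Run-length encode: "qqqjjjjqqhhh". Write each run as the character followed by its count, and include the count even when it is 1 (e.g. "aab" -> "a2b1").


String: "qqqjjjjqqhhh"
Scanning for consecutive runs:
  'q' x 3
  'j' x 4
  'q' x 2
  'h' x 3
RLE = "q3j4q2h3"


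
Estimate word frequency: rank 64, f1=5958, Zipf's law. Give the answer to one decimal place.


Zipf's law: f(r) = f(1) / r
f(1) = 5958
f(64) = 5958 / 64
= 93.1 occurrences


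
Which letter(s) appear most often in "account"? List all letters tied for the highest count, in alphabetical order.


Word: "account"
Letter counts:
  'a': 1
  'c': 2
  'n': 1
  'o': 1
  't': 1
  'u': 1
Maximum count = 2
Most frequent = 'c' (2 times each)


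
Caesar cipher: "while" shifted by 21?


Word: "while"
Shift: 21
Each letter → (letter + shift) mod 26:
  'w' (22) + 21 = 17 → 'r'
  'h' (7) + 21 = 2 → 'c'
  'i' (8) + 21 = 3 → 'd'
  'l' (11) + 21 = 6 → 'g'
  'e' (4) + 21 = 25 → 'z'
Result = "rcdgz"


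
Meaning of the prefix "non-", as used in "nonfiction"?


Prefix: non-
Example: nonfiction = non- + fiction
Meaning = not


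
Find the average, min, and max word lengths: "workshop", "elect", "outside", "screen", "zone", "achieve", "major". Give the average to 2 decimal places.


Lengths: "workshop"=8, "elect"=5, "outside"=7, "screen"=6, "zone"=4, "achieve"=7, "major"=5
Sum = 42, Count = 7
Average = 42/7 = 6.00
= avg=6.00, min=4, max=8


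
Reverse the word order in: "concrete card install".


Original: "concrete card install"
Words (1..n): concrete | card | install
Reversed (n..1): install | card | concrete
Result = "install card concrete"


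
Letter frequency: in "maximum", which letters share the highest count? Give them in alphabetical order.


Word: "maximum"
Letter counts:
  'a': 1
  'i': 1
  'm': 3
  'u': 1
  'x': 1
Maximum count = 3
Most frequent = 'm' (3 times each)


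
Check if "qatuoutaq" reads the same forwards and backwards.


Word: "qatuoutaq"
Reversed: "qatuoutaq"
Forward == Backward? qatuoutaq == qatuoutaq
Palindrome = Yes


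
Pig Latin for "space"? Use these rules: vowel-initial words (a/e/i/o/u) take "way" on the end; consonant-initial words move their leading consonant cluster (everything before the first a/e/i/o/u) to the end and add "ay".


Word: "space"
Starts with consonant(s) → move to end, add 'ay'
Consonant cluster: "sp"
Pig Latin = "acespay"


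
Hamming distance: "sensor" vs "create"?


Comparing character by character (same length = 6):
  Pos 0: 's' vs 'c' !=
  Pos 1: 'e' vs 'r' !=
  Pos 2: 'n' vs 'e' !=
  Pos 3: 's' vs 'a' !=
  Pos 4: 'o' vs 't' !=
  Pos 5: 'r' vs 'e' !=
Hamming distance = 6


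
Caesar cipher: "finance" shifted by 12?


Word: "finance"
Shift: 12
Each letter → (letter + shift) mod 26:
  'f' (5) + 12 = 17 → 'r'
  'i' (8) + 12 = 20 → 'u'
  'n' (13) + 12 = 25 → 'z'
  'a' (0) + 12 = 12 → 'm'
  'n' (13) + 12 = 25 → 'z'
  'c' (2) + 12 = 14 → 'o'
  'e' (4) + 12 = 16 → 'q'
Result = "ruzmzoq"


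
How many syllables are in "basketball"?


Word: "basketball"
Syllable breakdown: bas-ket-ball
Counting: 3 parts
= 3 syllables


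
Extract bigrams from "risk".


Word: "risk" (length 4)
Number of bigrams = 4 - 2 + 1 = 3
  Position 0: "ri"
  Position 1: "is"
  Position 2: "sk"
Bigrams = "ri", "is", "sk"


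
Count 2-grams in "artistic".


Word: "artistic" (length 8)
Number of 2-grams = length - 2 + 1 = 8 - 2 + 1
= 7


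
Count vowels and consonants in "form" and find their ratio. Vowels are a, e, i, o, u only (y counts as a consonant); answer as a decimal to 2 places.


Word: "form"
Vowels (a,e,i,o,u): 1
Consonants: 3
Ratio = 1/3
= 0.33


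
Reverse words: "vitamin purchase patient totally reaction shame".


Original: "vitamin purchase patient totally reaction shame"
Words (1..n): vitamin | purchase | patient | totally | reaction | shame
Reversed (n..1): shame | reaction | totally | patient | purchase | vitamin
Result = "shame reaction totally patient purchase vitamin"


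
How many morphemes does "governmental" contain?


Word: "governmental"
Morphemes: govern + -ment + -al
Each morpheme carries meaning
= 3 morphemes


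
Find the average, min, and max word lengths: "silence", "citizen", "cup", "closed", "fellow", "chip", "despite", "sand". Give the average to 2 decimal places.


Lengths: "silence"=7, "citizen"=7, "cup"=3, "closed"=6, "fellow"=6, "chip"=4, "despite"=7, "sand"=4
Sum = 44, Count = 8
Average = 44/8 = 5.50
= avg=5.50, min=3, max=7


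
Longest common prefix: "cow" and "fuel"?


Word 1: "cow"
Word 2: "fuel"
Comparing from start:
  Pos 0: 'c' != 'f' (stop)
LCP = "" (length 0)


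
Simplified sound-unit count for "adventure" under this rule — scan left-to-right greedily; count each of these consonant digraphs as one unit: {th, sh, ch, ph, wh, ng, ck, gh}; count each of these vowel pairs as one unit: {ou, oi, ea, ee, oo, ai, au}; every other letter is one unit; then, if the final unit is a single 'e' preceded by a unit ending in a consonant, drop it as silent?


Word: "adventure" (9 letters)
Left-to-right scan:
  [1] 'a' (letter)
  [2] 'd' (letter)
  [3] 'v' (letter)
  [4] 'e' (letter)
  [5] 'n' (letter)
  [6] 't' (letter)
  [7] 'u' (letter)
  [8] 'r' (letter)
  [9] 'e' (letter)
Units from scan: 9
Final unit is 'e' after a consonant -> drop as silent (-1)
Sound units = 8 units


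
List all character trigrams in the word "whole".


Word: "whole" (length 5)
Number of trigrams = 5 - 3 + 1 = 3
  Position 0: "who"
  Position 1: "hol"
  Position 2: "ole"
Trigrams = "who", "hol", "ole"


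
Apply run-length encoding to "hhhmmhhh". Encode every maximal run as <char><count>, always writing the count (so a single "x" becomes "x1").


String: "hhhmmhhh"
Scanning for consecutive runs:
  'h' x 3
  'm' x 2
  'h' x 3
RLE = "h3m2h3"


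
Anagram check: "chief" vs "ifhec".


Word 1: "chief" → sorted: cefhi
Word 2: "ifhec" → sorted: cefhi
Same letters? cefhi == cefhi
Anagram = Yes


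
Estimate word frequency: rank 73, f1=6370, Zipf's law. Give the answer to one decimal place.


Zipf's law: f(r) = f(1) / r
f(1) = 6370
f(73) = 6370 / 73
= 87.3 occurrences


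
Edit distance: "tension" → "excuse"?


Word 1: "tension" (length 7)
Word 2: "excuse" (length 6)
One optimal edit sequence (insert/delete/substitute each cost 1):
  1. delete 't'  (+1)
  2. keep 'e'
  3. substitute 'n' -> 'x'  (+1)
  4. substitute 's' -> 'c'  (+1)
  5. substitute 'i' -> 'u'  (+1)
  6. substitute 'o' -> 's'  (+1)
  7. substitute 'n' -> 'e'  (+1)
Total edit operations: 6
Edit distance = 6


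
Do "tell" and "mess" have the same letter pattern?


Pattern of "tell": [0, 1, 2, 2]
Pattern of "mess": [0, 1, 2, 2]
Patterns match
Same pattern = Yes


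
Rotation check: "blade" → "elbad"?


Word: "blade", Candidate: "elbad"
Method: check if candidate is substring of word+word
"bladeblade" contains "elbad"? No
Is rotation = No


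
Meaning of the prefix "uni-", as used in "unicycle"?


Prefix: uni-
Example: unicycle = uni- + cycle
Meaning = one


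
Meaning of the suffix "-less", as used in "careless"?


Suffix: -less
Example: careless (care + -less)
Meaning = without


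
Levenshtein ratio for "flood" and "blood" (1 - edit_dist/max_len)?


Word 1: "flood" (length 5)
Word 2: "blood" (length 5)
One optimal edit sequence:
  1. substitute 'f' -> 'b'  (+1)
  2. keep 'l'
  3. keep 'o'
  4. keep 'o'
  5. keep 'd'
Edit distance = 1
Max length = max(5, 5) = 5
Similarity = 1 - 1/5
= 0.8000


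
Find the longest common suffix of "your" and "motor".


Word 1: "your"
Word 2: "motor"
Comparing from end:
  Pos -1: 'r' == 'r'
  Pos -2: 'u' != 'o' (stop)
LCS = "r" (length 1)


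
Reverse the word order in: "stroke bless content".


Original: "stroke bless content"
Words (1..n): stroke | bless | content
Reversed (n..1): content | bless | stroke
Result = "content bless stroke"


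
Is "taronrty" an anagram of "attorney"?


Word 1: "attorney" → sorted: aenortty
Word 2: "taronrty" → sorted: anorrtty
Same letters? aenortty != anorrtty
Anagram = No


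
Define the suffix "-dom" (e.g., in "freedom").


Suffix: -dom
Example: freedom (free + -dom)
Meaning = state / realm


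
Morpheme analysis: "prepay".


Word: "prepay"
Morphemes: pre- + pay
Each morpheme carries meaning
= 2 morphemes


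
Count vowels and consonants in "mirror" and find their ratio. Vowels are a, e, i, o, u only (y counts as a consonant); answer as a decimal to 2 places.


Word: "mirror"
Vowels (a,e,i,o,u): 2
Consonants: 4
Ratio = 2/4
= 0.50


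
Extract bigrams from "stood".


Word: "stood" (length 5)
Number of bigrams = 5 - 2 + 1 = 4
  Position 0: "st"
  Position 1: "to"
  Position 2: "oo"
  Position 3: "od"
Bigrams = "st", "to", "oo", "od"


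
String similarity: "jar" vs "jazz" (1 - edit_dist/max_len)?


Word 1: "jar" (length 3)
Word 2: "jazz" (length 4)
One optimal edit sequence:
  1. keep 'j'
  2. keep 'a'
  3. insert 'z'  (+1)
  4. substitute 'r' -> 'z'  (+1)
Edit distance = 2
Max length = max(3, 4) = 4
Similarity = 1 - 2/4
= 0.5000


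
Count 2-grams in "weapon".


Word: "weapon" (length 6)
Number of 2-grams = length - 2 + 1 = 6 - 2 + 1
= 5


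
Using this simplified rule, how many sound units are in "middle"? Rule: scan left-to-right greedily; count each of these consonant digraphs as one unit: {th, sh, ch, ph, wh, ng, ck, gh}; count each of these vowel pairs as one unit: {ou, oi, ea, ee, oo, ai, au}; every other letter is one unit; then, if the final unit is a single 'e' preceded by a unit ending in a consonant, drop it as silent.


Word: "middle" (6 letters)
Left-to-right scan:
  [1] 'm' (letter)
  [2] 'i' (letter)
  [3] 'd' (letter)
  [4] 'd' (letter)
  [5] 'l' (letter)
  [6] 'e' (letter)
Units from scan: 6
Final unit is 'e' after a consonant -> drop as silent (-1)
Sound units = 5 units


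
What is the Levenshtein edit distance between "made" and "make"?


Word 1: "made" (length 4)
Word 2: "make" (length 4)
One optimal edit sequence (insert/delete/substitute each cost 1):
  1. keep 'm'
  2. keep 'a'
  3. substitute 'd' -> 'k'  (+1)
  4. keep 'e'
Total edit operations: 1
Edit distance = 1


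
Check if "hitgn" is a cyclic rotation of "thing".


Word: "thing", Candidate: "hitgn"
Method: check if candidate is substring of word+word
"thingthing" contains "hitgn"? No
Is rotation = No


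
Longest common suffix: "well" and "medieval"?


Word 1: "well"
Word 2: "medieval"
Comparing from end:
  Pos -1: 'l' == 'l'
  Pos -2: 'l' != 'a' (stop)
LCS = "l" (length 1)


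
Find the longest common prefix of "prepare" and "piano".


Word 1: "prepare"
Word 2: "piano"
Comparing from start:
  Pos 0: 'p' == 'p'
  Pos 1: 'r' != 'i' (stop)
LCP = "p" (length 1)


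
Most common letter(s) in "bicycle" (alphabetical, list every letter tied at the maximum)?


Word: "bicycle"
Letter counts:
  'b': 1
  'c': 2
  'e': 1
  'i': 1
  'l': 1
  'y': 1
Maximum count = 2
Most frequent = 'c' (2 times each)


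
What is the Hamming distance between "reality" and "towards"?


Comparing character by character (same length = 7):
  Pos 0: 'r' vs 't' !=
  Pos 1: 'e' vs 'o' !=
  Pos 2: 'a' vs 'w' !=
  Pos 3: 'l' vs 'a' !=
  Pos 4: 'i' vs 'r' !=
  Pos 5: 't' vs 'd' !=
  Pos 6: 'y' vs 's' !=
Hamming distance = 7


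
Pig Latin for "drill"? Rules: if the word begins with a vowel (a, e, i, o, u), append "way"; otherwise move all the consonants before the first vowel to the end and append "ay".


Word: "drill"
Starts with consonant(s) → move to end, add 'ay'
Consonant cluster: "dr"
Pig Latin = "illdray"


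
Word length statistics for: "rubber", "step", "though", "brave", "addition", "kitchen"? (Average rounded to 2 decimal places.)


Lengths: "rubber"=6, "step"=4, "though"=6, "brave"=5, "addition"=8, "kitchen"=7
Sum = 36, Count = 6
Average = 36/6 = 6.00
= avg=6.00, min=4, max=8


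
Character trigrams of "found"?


Word: "found" (length 5)
Number of trigrams = 5 - 3 + 1 = 3
  Position 0: "fou"
  Position 1: "oun"
  Position 2: "und"
Trigrams = "fou", "oun", "und"


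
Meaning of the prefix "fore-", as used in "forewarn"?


Prefix: fore-
Example: forewarn = fore- + warn
Meaning = before


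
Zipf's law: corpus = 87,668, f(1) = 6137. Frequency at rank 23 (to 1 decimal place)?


Zipf's law: f(r) = f(1) / r
f(1) = 6137
f(23) = 6137 / 23
= 266.8 occurrences


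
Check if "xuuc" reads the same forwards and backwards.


Word: "xuuc"
Reversed: "cuux"
Forward == Backward? xuuc != cuux
Palindrome = No


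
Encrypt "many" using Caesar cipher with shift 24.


Word: "many"
Shift: 24
Each letter → (letter + shift) mod 26:
  'm' (12) + 24 = 10 → 'k'
  'a' (0) + 24 = 24 → 'y'
  'n' (13) + 24 = 11 → 'l'
  'y' (24) + 24 = 22 → 'w'
Result = "kylw"


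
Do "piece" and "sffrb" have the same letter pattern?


Pattern of "piece": [0, 1, 2, 3, 2]
Pattern of "sffrb": [0, 1, 1, 2, 3]
Patterns do not match
Same pattern = No


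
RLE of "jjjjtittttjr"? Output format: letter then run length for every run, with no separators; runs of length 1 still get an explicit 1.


String: "jjjjtittttjr"
Scanning for consecutive runs:
  'j' x 4
  't' x 1
  'i' x 1
  't' x 4
  'j' x 1
  'r' x 1
RLE = "j4t1i1t4j1r1"


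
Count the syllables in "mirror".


Word: "mirror"
Syllable breakdown: mir-ror
Counting: 2 parts
= 2 syllables


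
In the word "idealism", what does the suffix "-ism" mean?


Suffix: -ism
Example: idealism = ideal + -ism
Meaning = belief / practice


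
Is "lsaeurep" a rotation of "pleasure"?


Word: "pleasure", Candidate: "lsaeurep"
Method: check if candidate is substring of word+word
"pleasurepleasure" contains "lsaeurep"? No
Is rotation = No


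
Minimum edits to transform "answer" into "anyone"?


Word 1: "answer" (length 6)
Word 2: "anyone" (length 6)
One optimal edit sequence (insert/delete/substitute each cost 1):
  1. keep 'a'
  2. keep 'n'
  3. substitute 's' -> 'y'  (+1)
  4. substitute 'w' -> 'o'  (+1)
  5. substitute 'e' -> 'n'  (+1)
  6. substitute 'r' -> 'e'  (+1)
Total edit operations: 4
Edit distance = 4
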